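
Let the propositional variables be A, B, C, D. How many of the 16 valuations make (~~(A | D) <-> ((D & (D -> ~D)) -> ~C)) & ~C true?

Initial set: {T ((~~(A | D) <-> ((D & (D -> ~D)) -> ~C)) & ~C)}.
T ((~~(A | D) <-> ((D & (D -> ~D)) -> ~C)) & ~C): α-rule — add T (~~(A | D) <-> ((D & (D -> ~D)) -> ~C)), T ~C.
T (~~(A | D) <-> ((D & (D -> ~D)) -> ~C)): β-rule — branch into T ~~(A | D), T ((D & (D -> ~D)) -> ~C)  //  F ~~(A | D), F ((D & (D -> ~D)) -> ~C).
  branch 1 (add T ~~(A | D), T ((D & (D -> ~D)) -> ~C)):
    T ~~(A | D): drop double negation, giving T (A | D).
    T ((D & (D -> ~D)) -> ~C): β-rule — branch into F (D & (D -> ~D))  //  T ~C.
      branch 1.1 (add F (D & (D -> ~D))):
        T (A | D): β-rule — branch into T A  //  T D.
          branch 1.1.1 (add T A):
            F (D & (D -> ~D)): β-rule — branch into F D  //  F (D -> ~D).
              branch 1.1.1.1 (add F D):
                ○ open, literals {A=T, C=F, D=F}.
              branch 1.1.1.2 (add F (D -> ~D)):
                F (D -> ~D): α-rule — add T D, F ~D.
                ○ open, literals {A=T, C=F, D=T}.
          branch 1.1.2 (add T D):
            F (D & (D -> ~D)): β-rule — branch into F D  //  F (D -> ~D).
              branch 1.1.2.1 (add F D):
                × closes — contains both D and ~D.
              branch 1.1.2.2 (add F (D -> ~D)):
                F (D -> ~D): α-rule — add T D, F ~D.
                ○ open, literals {C=F, D=T}.
      branch 1.2 (add T ~C):
        T (A | D): β-rule — branch into T A  //  T D.
          branch 1.2.1 (add T A):
            ○ open, literals {A=T, C=F}.
          branch 1.2.2 (add T D):
            ○ open, literals {C=F, D=T}.
  branch 2 (add F ~~(A | D), F ((D & (D -> ~D)) -> ~C)):
    F ~~(A | D): drop double negation, giving F (A | D).
    F ((D & (D -> ~D)) -> ~C): α-rule — add T (D & (D -> ~D)), F ~C.
    × closes — contains both C and ~C.
2 branches closed, 5 open.
Each open branch fixes some atoms; the unmentioned ones are free. Counting distinct full assignments: branch {A=T, C=F, D=F} (B) contributes 2 new; branch {A=T, C=F, D=T} (B) contributes 2 new; branch {C=F, D=T} (A, B) contributes 2 new; branch {A=T, C=F} (B, D) contributes 0 new; branch {C=F, D=T} (A, B) contributes 0 new. Total: 6.

6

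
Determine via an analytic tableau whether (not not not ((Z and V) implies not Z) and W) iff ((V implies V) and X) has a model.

Satisfiable

Initial set: {((not not not ((Z and V) implies not Z) and W) iff ((V implies V) and X))}.
((not not not ((Z and V) implies not Z) and W) iff ((V implies V) and X)): β-rule — branch into (not not not ((Z and V) implies not Z) and W), ((V implies V) and X)  //  not (not not not ((Z and V) implies not Z) and W), not ((V implies V) and X).
  branch 1 (add (not not not ((Z and V) implies not Z) and W), ((V implies V) and X)):
    (not not not ((Z and V) implies not Z) and W): α-rule — add not not not ((Z and V) implies not Z), W.
    ((V implies V) and X): α-rule — add (V implies V), X.
    not not not ((Z and V) implies not Z): drop double negation, giving not ((Z and V) implies not Z).
    not ((Z and V) implies not Z): α-rule — add (Z and V), not not Z.
    (Z and V): α-rule — add Z, V.
    (V implies V): β-rule — branch into not V  //  V.
      branch 1.1 (add not V):
        × closes — contains both V and not V.
      branch 1.2 (add V):
        ○ open, literals {V=true, W=true, X=true, Z=true}.
  branch 2 (add not (not not not ((Z and V) implies not Z) and W), not ((V implies V) and X)):
    not (not not not ((Z and V) implies not Z) and W): β-rule — branch into not not not not ((Z and V) implies not Z)  //  not W.
      branch 2.1 (add not not not not ((Z and V) implies not Z)):
        not not not not ((Z and V) implies not Z): drop double negation, giving not not ((Z and V) implies not Z).
        not ((V implies V) and X): β-rule — branch into not (V implies V)  //  not X.
          branch 2.1.1 (add not (V implies V)):
            not (V implies V): α-rule — add V, not V.
            × closes — contains both V and not V.
          branch 2.1.2 (add not X):
            not not ((Z and V) implies not Z): β-rule — branch into not (Z and V)  //  not Z.
              branch 2.1.2.1 (add not (Z and V)):
                not (Z and V): β-rule — branch into not Z  //  not V.
                  branch 2.1.2.1.1 (add not Z):
                    ○ open, literals {X=false, Z=false}.
                  branch 2.1.2.1.2 (add not V):
                    ○ open, literals {V=false, X=false}.
              branch 2.1.2.2 (add not Z):
                ○ open, literals {X=false, Z=false}.
      branch 2.2 (add not W):
        not ((V implies V) and X): β-rule — branch into not (V implies V)  //  not X.
          branch 2.2.1 (add not (V implies V)):
            not (V implies V): α-rule — add V, not V.
            × closes — contains both V and not V.
          branch 2.2.2 (add not X):
            ○ open, literals {W=false, X=false}.
3 branches closed, 5 open.
An open branch gives a satisfying assignment: V=true, W=true, X=true, Z=true.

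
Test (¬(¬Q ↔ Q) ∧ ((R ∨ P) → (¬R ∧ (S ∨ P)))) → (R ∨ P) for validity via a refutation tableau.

Assume the negation and expand:
Initial set: {F ((¬(¬Q ↔ Q) ∧ ((R ∨ P) → (¬R ∧ (S ∨ P)))) → (R ∨ P))}.
F ((¬(¬Q ↔ Q) ∧ ((R ∨ P) → (¬R ∧ (S ∨ P)))) → (R ∨ P)): α-rule — add T (¬(¬Q ↔ Q) ∧ ((R ∨ P) → (¬R ∧ (S ∨ P)))), F (R ∨ P).
T (¬(¬Q ↔ Q) ∧ ((R ∨ P) → (¬R ∧ (S ∨ P)))): α-rule — add T ¬(¬Q ↔ Q), T ((R ∨ P) → (¬R ∧ (S ∨ P))).
F (R ∨ P): α-rule — add F R, F P.
T ¬(¬Q ↔ Q): β-rule — branch into T ¬Q, F Q  //  F ¬Q, T Q.
  branch 1 (add T ¬Q, F Q):
    T ((R ∨ P) → (¬R ∧ (S ∨ P))): β-rule — branch into F (R ∨ P)  //  T (¬R ∧ (S ∨ P)).
      branch 1.1 (add F (R ∨ P)):
        F (R ∨ P): α-rule — add F R, F P.
        ○ open, literals {P=false, Q=false, R=false}.
      branch 1.2 (add T (¬R ∧ (S ∨ P))):
        T (¬R ∧ (S ∨ P)): α-rule — add T ¬R, T (S ∨ P).
        T (S ∨ P): β-rule — branch into T S  //  T P.
          branch 1.2.1 (add T S):
            ○ open, literals {P=false, Q=false, R=false, S=true}.
          branch 1.2.2 (add T P):
            × closes — contains both P and ¬P.
  branch 2 (add F ¬Q, T Q):
    T ((R ∨ P) → (¬R ∧ (S ∨ P))): β-rule — branch into F (R ∨ P)  //  T (¬R ∧ (S ∨ P)).
      branch 2.1 (add F (R ∨ P)):
        F (R ∨ P): α-rule — add F R, F P.
        ○ open, literals {P=false, Q=true, R=false}.
      branch 2.2 (add T (¬R ∧ (S ∨ P))):
        T (¬R ∧ (S ∨ P)): α-rule — add T ¬R, T (S ∨ P).
        T (S ∨ P): β-rule — branch into T S  //  T P.
          branch 2.2.1 (add T S):
            ○ open, literals {P=false, Q=true, R=false, S=true}.
          branch 2.2.2 (add T P):
            × closes — contains both P and ¬P.
2 branches closed, 4 open.
An open branch gives a countermodel: P=false, Q=false, R=false (unmentioned atoms arbitrary); under it the original formula is false.

Not valid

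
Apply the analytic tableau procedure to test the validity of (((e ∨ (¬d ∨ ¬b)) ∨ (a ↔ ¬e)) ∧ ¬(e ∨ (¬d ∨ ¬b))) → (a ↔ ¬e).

Assume the negation and expand:
Initial set: {¬((((e ∨ (¬d ∨ ¬b)) ∨ (a ↔ ¬e)) ∧ ¬(e ∨ (¬d ∨ ¬b))) → (a ↔ ¬e))}.
¬((((e ∨ (¬d ∨ ¬b)) ∨ (a ↔ ¬e)) ∧ ¬(e ∨ (¬d ∨ ¬b))) → (a ↔ ¬e)): α-rule — add (((e ∨ (¬d ∨ ¬b)) ∨ (a ↔ ¬e)) ∧ ¬(e ∨ (¬d ∨ ¬b))), ¬(a ↔ ¬e).
(((e ∨ (¬d ∨ ¬b)) ∨ (a ↔ ¬e)) ∧ ¬(e ∨ (¬d ∨ ¬b))): α-rule — add ((e ∨ (¬d ∨ ¬b)) ∨ (a ↔ ¬e)), ¬(e ∨ (¬d ∨ ¬b)).
¬(e ∨ (¬d ∨ ¬b)): α-rule — add ¬e, ¬(¬d ∨ ¬b).
¬(¬d ∨ ¬b): α-rule — add ¬¬d, ¬¬b.
¬(a ↔ ¬e): β-rule — branch into a, ¬¬e  //  ¬a, ¬e.
  branch 1 (add a, ¬¬e):
    × closes — contains both e and ¬e.
  branch 2 (add ¬a, ¬e):
    ((e ∨ (¬d ∨ ¬b)) ∨ (a ↔ ¬e)): β-rule — branch into (e ∨ (¬d ∨ ¬b))  //  (a ↔ ¬e).
      branch 2.1 (add (e ∨ (¬d ∨ ¬b))):
        (e ∨ (¬d ∨ ¬b)): β-rule — branch into e  //  (¬d ∨ ¬b).
          branch 2.1.1 (add e):
            × closes — contains both e and ¬e.
          branch 2.1.2 (add (¬d ∨ ¬b)):
            (¬d ∨ ¬b): β-rule — branch into ¬d  //  ¬b.
              branch 2.1.2.1 (add ¬d):
                × closes — contains both d and ¬d.
              branch 2.1.2.2 (add ¬b):
                × closes — contains both b and ¬b.
      branch 2.2 (add (a ↔ ¬e)):
        (a ↔ ¬e): β-rule — branch into a, ¬e  //  ¬a, ¬¬e.
          branch 2.2.1 (add a, ¬e):
            × closes — contains both a and ¬a.
          branch 2.2.2 (add ¬a, ¬¬e):
            × closes — contains both e and ¬e.
All 6 branches close.
Every branch closed, so the negation is unsatisfiable and the formula is valid.

Valid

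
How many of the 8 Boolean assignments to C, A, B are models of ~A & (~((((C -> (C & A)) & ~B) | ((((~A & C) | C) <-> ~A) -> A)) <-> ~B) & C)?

Initial set: {T (~A & (~((((C -> (C & A)) & ~B) | ((((~A & C) | C) <-> ~A) -> A)) <-> ~B) & C))}.
T (~A & (~((((C -> (C & A)) & ~B) | ((((~A & C) | C) <-> ~A) -> A)) <-> ~B) & C)): α-rule — add T ~A, T (~((((C -> (C & A)) & ~B) | ((((~A & C) | C) <-> ~A) -> A)) <-> ~B) & C).
T (~((((C -> (C & A)) & ~B) | ((((~A & C) | C) <-> ~A) -> A)) <-> ~B) & C): α-rule — add T ~((((C -> (C & A)) & ~B) | ((((~A & C) | C) <-> ~A) -> A)) <-> ~B), T C.
T ~((((C -> (C & A)) & ~B) | ((((~A & C) | C) <-> ~A) -> A)) <-> ~B): β-rule — branch into T (((C -> (C & A)) & ~B) | ((((~A & C) | C) <-> ~A) -> A)), F ~B  //  F (((C -> (C & A)) & ~B) | ((((~A & C) | C) <-> ~A) -> A)), T ~B.
  branch 1 (add T (((C -> (C & A)) & ~B) | ((((~A & C) | C) <-> ~A) -> A)), F ~B):
    T (((C -> (C & A)) & ~B) | ((((~A & C) | C) <-> ~A) -> A)): β-rule — branch into T ((C -> (C & A)) & ~B)  //  T ((((~A & C) | C) <-> ~A) -> A).
      branch 1.1 (add T ((C -> (C & A)) & ~B)):
        T ((C -> (C & A)) & ~B): α-rule — add T (C -> (C & A)), T ~B.
        × closes — contains both B and ~B.
      branch 1.2 (add T ((((~A & C) | C) <-> ~A) -> A)):
        T ((((~A & C) | C) <-> ~A) -> A): β-rule — branch into F (((~A & C) | C) <-> ~A)  //  T A.
          branch 1.2.1 (add F (((~A & C) | C) <-> ~A)):
            F (((~A & C) | C) <-> ~A): β-rule — branch into T ((~A & C) | C), F ~A  //  F ((~A & C) | C), T ~A.
              branch 1.2.1.1 (add T ((~A & C) | C), F ~A):
                × closes — contains both A and ~A.
              branch 1.2.1.2 (add F ((~A & C) | C), T ~A):
                F ((~A & C) | C): α-rule — add F (~A & C), F C.
                × closes — contains both C and ~C.
          branch 1.2.2 (add T A):
            × closes — contains both A and ~A.
  branch 2 (add F (((C -> (C & A)) & ~B) | ((((~A & C) | C) <-> ~A) -> A)), T ~B):
    F (((C -> (C & A)) & ~B) | ((((~A & C) | C) <-> ~A) -> A)): α-rule — add F ((C -> (C & A)) & ~B), F ((((~A & C) | C) <-> ~A) -> A).
    F ((((~A & C) | C) <-> ~A) -> A): α-rule — add T (((~A & C) | C) <-> ~A), F A.
    F ((C -> (C & A)) & ~B): β-rule — branch into F (C -> (C & A))  //  F ~B.
      branch 2.1 (add F (C -> (C & A))):
        F (C -> (C & A)): α-rule — add T C, F (C & A).
        T (((~A & C) | C) <-> ~A): β-rule — branch into T ((~A & C) | C), T ~A  //  F ((~A & C) | C), F ~A.
          branch 2.1.1 (add T ((~A & C) | C), T ~A):
            F (C & A): β-rule — branch into F C  //  F A.
              branch 2.1.1.1 (add F C):
                × closes — contains both C and ~C.
              branch 2.1.1.2 (add F A):
                T ((~A & C) | C): β-rule — branch into T (~A & C)  //  T C.
                  branch 2.1.1.2.1 (add T (~A & C)):
                    T (~A & C): α-rule — add T ~A, T C.
                    ○ open, literals {A=F, B=F, C=T}.
                  branch 2.1.1.2.2 (add T C):
                    ○ open, literals {A=F, B=F, C=T}.
          branch 2.1.2 (add F ((~A & C) | C), F ~A):
            × closes — contains both A and ~A.
      branch 2.2 (add F ~B):
        × closes — contains both B and ~B.
7 branches closed, 2 open.
Each open branch fixes some atoms; the unmentioned ones are free. Counting distinct full assignments: branch {A=F, B=F, C=T} (none free) contributes 1 new; branch {A=F, B=F, C=T} (none free) contributes 0 new. Total: 1.

1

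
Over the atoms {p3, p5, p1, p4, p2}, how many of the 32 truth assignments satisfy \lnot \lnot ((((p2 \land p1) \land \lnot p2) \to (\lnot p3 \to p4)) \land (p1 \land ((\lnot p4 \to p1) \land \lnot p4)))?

8

Initial set: {\lnot \lnot ((((p2 \land p1) \land \lnot p2) \to (\lnot p3 \to p4)) \land (p1 \land ((\lnot p4 \to p1) \land \lnot p4)))}.
\lnot \lnot ((((p2 \land p1) \land \lnot p2) \to (\lnot p3 \to p4)) \land (p1 \land ((\lnot p4 \to p1) \land \lnot p4))): drop double negation, giving ((((p2 \land p1) \land \lnot p2) \to (\lnot p3 \to p4)) \land (p1 \land ((\lnot p4 \to p1) \land \lnot p4))).
((((p2 \land p1) \land \lnot p2) \to (\lnot p3 \to p4)) \land (p1 \land ((\lnot p4 \to p1) \land \lnot p4))): α-rule — add (((p2 \land p1) \land \lnot p2) \to (\lnot p3 \to p4)), (p1 \land ((\lnot p4 \to p1) \land \lnot p4)).
(p1 \land ((\lnot p4 \to p1) \land \lnot p4)): α-rule — add p1, ((\lnot p4 \to p1) \land \lnot p4).
((\lnot p4 \to p1) \land \lnot p4): α-rule — add (\lnot p4 \to p1), \lnot p4.
(((p2 \land p1) \land \lnot p2) \to (\lnot p3 \to p4)): β-rule — branch into \lnot ((p2 \land p1) \land \lnot p2)  //  (\lnot p3 \to p4).
  branch 1 (add \lnot ((p2 \land p1) \land \lnot p2)):
    (\lnot p4 \to p1): β-rule — branch into \lnot \lnot p4  //  p1.
      branch 1.1 (add \lnot \lnot p4):
        × closes — contains both p4 and \lnot p4.
      branch 1.2 (add p1):
        \lnot ((p2 \land p1) \land \lnot p2): β-rule — branch into \lnot (p2 \land p1)  //  \lnot \lnot p2.
          branch 1.2.1 (add \lnot (p2 \land p1)):
            \lnot (p2 \land p1): β-rule — branch into \lnot p2  //  \lnot p1.
              branch 1.2.1.1 (add \lnot p2):
                ○ open, literals {p1=T, p2=F, p4=F}.
              branch 1.2.1.2 (add \lnot p1):
                × closes — contains both p1 and \lnot p1.
          branch 1.2.2 (add \lnot \lnot p2):
            ○ open, literals {p1=T, p2=T, p4=F}.
  branch 2 (add (\lnot p3 \to p4)):
    (\lnot p4 \to p1): β-rule — branch into \lnot \lnot p4  //  p1.
      branch 2.1 (add \lnot \lnot p4):
        × closes — contains both p4 and \lnot p4.
      branch 2.2 (add p1):
        (\lnot p3 \to p4): β-rule — branch into \lnot \lnot p3  //  p4.
          branch 2.2.1 (add \lnot \lnot p3):
            ○ open, literals {p1=T, p3=T, p4=F}.
          branch 2.2.2 (add p4):
            × closes — contains both p4 and \lnot p4.
4 branches closed, 3 open.
Each open branch fixes some atoms; the unmentioned ones are free. Counting distinct full assignments: branch {p1=T, p2=F, p4=F} (p3, p5) contributes 4 new; branch {p1=T, p2=T, p4=F} (p3, p5) contributes 4 new; branch {p1=T, p3=T, p4=F} (p5, p2) contributes 0 new. Total: 8.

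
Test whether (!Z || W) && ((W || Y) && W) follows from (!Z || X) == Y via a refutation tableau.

Initial set: {((!Z || X) == Y); !((!Z || W) && ((W || Y) && W))}.
((!Z || X) == Y): β-rule — branch into (!Z || X), Y  //  !(!Z || X), !Y.
  branch 1 (add (!Z || X), Y):
    !((!Z || W) && ((W || Y) && W)): β-rule — branch into !(!Z || W)  //  !((W || Y) && W).
      branch 1.1 (add !(!Z || W)):
        !(!Z || W): α-rule — add !!Z, !W.
        (!Z || X): β-rule — branch into !Z  //  X.
          branch 1.1.1 (add !Z):
            × closes — contains both Z and !Z.
          branch 1.1.2 (add X):
            ○ open, literals {W=F, X=T, Y=T, Z=T}.
      branch 1.2 (add !((W || Y) && W)):
        (!Z || X): β-rule — branch into !Z  //  X.
          branch 1.2.1 (add !Z):
            !((W || Y) && W): β-rule — branch into !(W || Y)  //  !W.
              branch 1.2.1.1 (add !(W || Y)):
                !(W || Y): α-rule — add !W, !Y.
                × closes — contains both Y and !Y.
              branch 1.2.1.2 (add !W):
                ○ open, literals {W=F, Y=T, Z=F}.
          branch 1.2.2 (add X):
            !((W || Y) && W): β-rule — branch into !(W || Y)  //  !W.
              branch 1.2.2.1 (add !(W || Y)):
                !(W || Y): α-rule — add !W, !Y.
                × closes — contains both Y and !Y.
              branch 1.2.2.2 (add !W):
                ○ open, literals {W=F, X=T, Y=T}.
  branch 2 (add !(!Z || X), !Y):
    !(!Z || X): α-rule — add !!Z, !X.
    !((!Z || W) && ((W || Y) && W)): β-rule — branch into !(!Z || W)  //  !((W || Y) && W).
      branch 2.1 (add !(!Z || W)):
        !(!Z || W): α-rule — add !!Z, !W.
        ○ open, literals {W=F, X=F, Y=F, Z=T}.
      branch 2.2 (add !((W || Y) && W)):
        !((W || Y) && W): β-rule — branch into !(W || Y)  //  !W.
          branch 2.2.1 (add !(W || Y)):
            !(W || Y): α-rule — add !W, !Y.
            ○ open, literals {W=F, X=F, Y=F, Z=T}.
          branch 2.2.2 (add !W):
            ○ open, literals {W=F, X=F, Y=F, Z=T}.
3 branches closed, 6 open.
An open branch gives a countermodel: W=F, X=T, Y=T, Z=T (unmentioned atoms arbitrary); the premises hold there but the conclusion fails.

No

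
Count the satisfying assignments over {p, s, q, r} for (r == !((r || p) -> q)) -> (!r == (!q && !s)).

Initial set: {((r == !((r || p) -> q)) -> (!r == (!q && !s)))}.
((r == !((r || p) -> q)) -> (!r == (!q && !s))): β-rule — branch into !(r == !((r || p) -> q))  //  (!r == (!q && !s)).
  branch 1 (add !(r == !((r || p) -> q))):
    !(r == !((r || p) -> q)): β-rule — branch into r, !!((r || p) -> q)  //  !r, !((r || p) -> q).
      branch 1.1 (add r, !!((r || p) -> q)):
        !!((r || p) -> q): β-rule — branch into !(r || p)  //  q.
          branch 1.1.1 (add !(r || p)):
            !(r || p): α-rule — add !r, !p.
            × closes — contains both r and !r.
          branch 1.1.2 (add q):
            ○ open, literals {q=T, r=T}.
      branch 1.2 (add !r, !((r || p) -> q)):
        !((r || p) -> q): α-rule — add (r || p), !q.
        (r || p): β-rule — branch into r  //  p.
          branch 1.2.1 (add r):
            × closes — contains both r and !r.
          branch 1.2.2 (add p):
            ○ open, literals {p=T, q=F, r=F}.
  branch 2 (add (!r == (!q && !s))):
    (!r == (!q && !s)): β-rule — branch into !r, (!q && !s)  //  !!r, !(!q && !s).
      branch 2.1 (add !r, (!q && !s)):
        (!q && !s): α-rule — add !q, !s.
        ○ open, literals {q=F, r=F, s=F}.
      branch 2.2 (add !!r, !(!q && !s)):
        !(!q && !s): β-rule — branch into !!q  //  !!s.
          branch 2.2.1 (add !!q):
            ○ open, literals {q=T, r=T}.
          branch 2.2.2 (add !!s):
            ○ open, literals {r=T, s=T}.
2 branches closed, 5 open.
Each open branch fixes some atoms; the unmentioned ones are free. Counting distinct full assignments: branch {q=T, r=T} (p, s) contributes 4 new; branch {p=T, q=F, r=F} (s) contributes 2 new; branch {q=F, r=F, s=F} (p) contributes 1 new; branch {q=T, r=T} (p, s) contributes 0 new; branch {r=T, s=T} (p, q) contributes 2 new. Total: 9.

9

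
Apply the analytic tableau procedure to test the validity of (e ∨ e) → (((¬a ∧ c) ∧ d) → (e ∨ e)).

Assume the negation and expand:
Initial set: {¬((e ∨ e) → (((¬a ∧ c) ∧ d) → (e ∨ e)))}.
¬((e ∨ e) → (((¬a ∧ c) ∧ d) → (e ∨ e))): α-rule — add (e ∨ e), ¬(((¬a ∧ c) ∧ d) → (e ∨ e)).
¬(((¬a ∧ c) ∧ d) → (e ∨ e)): α-rule — add ((¬a ∧ c) ∧ d), ¬(e ∨ e).
((¬a ∧ c) ∧ d): α-rule — add (¬a ∧ c), d.
¬(e ∨ e): α-rule — add ¬e, ¬e.
(¬a ∧ c): α-rule — add ¬a, c.
(e ∨ e): β-rule — branch into e  //  e.
  branch 1 (add e):
    × closes — contains both e and ¬e.
  branch 2 (add e):
    × closes — contains both e and ¬e.
All 2 branches close.
Every branch closed, so the negation is unsatisfiable and the formula is valid.

Valid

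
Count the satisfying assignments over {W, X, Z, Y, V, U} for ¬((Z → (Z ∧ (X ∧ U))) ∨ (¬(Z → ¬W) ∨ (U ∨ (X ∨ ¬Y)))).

Initial set: {¬((Z → (Z ∧ (X ∧ U))) ∨ (¬(Z → ¬W) ∨ (U ∨ (X ∨ ¬Y))))}.
¬((Z → (Z ∧ (X ∧ U))) ∨ (¬(Z → ¬W) ∨ (U ∨ (X ∨ ¬Y)))): α-rule — add ¬(Z → (Z ∧ (X ∧ U))), ¬(¬(Z → ¬W) ∨ (U ∨ (X ∨ ¬Y))).
¬(Z → (Z ∧ (X ∧ U))): α-rule — add Z, ¬(Z ∧ (X ∧ U)).
¬(¬(Z → ¬W) ∨ (U ∨ (X ∨ ¬Y))): α-rule — add ¬¬(Z → ¬W), ¬(U ∨ (X ∨ ¬Y)).
¬(U ∨ (X ∨ ¬Y)): α-rule — add ¬U, ¬(X ∨ ¬Y).
¬(X ∨ ¬Y): α-rule — add ¬X, ¬¬Y.
¬(Z ∧ (X ∧ U)): β-rule — branch into ¬Z  //  ¬(X ∧ U).
  branch 1 (add ¬Z):
    × closes — contains both Z and ¬Z.
  branch 2 (add ¬(X ∧ U)):
    ¬¬(Z → ¬W): β-rule — branch into ¬Z  //  ¬W.
      branch 2.1 (add ¬Z):
        × closes — contains both Z and ¬Z.
      branch 2.2 (add ¬W):
        ¬(X ∧ U): β-rule — branch into ¬X  //  ¬U.
          branch 2.2.1 (add ¬X):
            ○ open, literals {U=0, W=0, X=0, Y=1, Z=1}.
          branch 2.2.2 (add ¬U):
            ○ open, literals {U=0, W=0, X=0, Y=1, Z=1}.
2 branches closed, 2 open.
Each open branch fixes some atoms; the unmentioned ones are free. Counting distinct full assignments: branch {U=0, W=0, X=0, Y=1, Z=1} (V) contributes 2 new; branch {U=0, W=0, X=0, Y=1, Z=1} (V) contributes 0 new. Total: 2.

2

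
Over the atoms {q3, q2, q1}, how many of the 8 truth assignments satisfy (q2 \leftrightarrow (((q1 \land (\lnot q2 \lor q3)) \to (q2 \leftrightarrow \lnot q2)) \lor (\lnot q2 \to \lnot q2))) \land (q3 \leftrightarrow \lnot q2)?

2

Initial set: {((q2 \leftrightarrow (((q1 \land (\lnot q2 \lor q3)) \to (q2 \leftrightarrow \lnot q2)) \lor (\lnot q2 \to \lnot q2))) \land (q3 \leftrightarrow \lnot q2))}.
((q2 \leftrightarrow (((q1 \land (\lnot q2 \lor q3)) \to (q2 \leftrightarrow \lnot q2)) \lor (\lnot q2 \to \lnot q2))) \land (q3 \leftrightarrow \lnot q2)): α-rule — add (q2 \leftrightarrow (((q1 \land (\lnot q2 \lor q3)) \to (q2 \leftrightarrow \lnot q2)) \lor (\lnot q2 \to \lnot q2))), (q3 \leftrightarrow \lnot q2).
(q2 \leftrightarrow (((q1 \land (\lnot q2 \lor q3)) \to (q2 \leftrightarrow \lnot q2)) \lor (\lnot q2 \to \lnot q2))): β-rule — branch into q2, (((q1 \land (\lnot q2 \lor q3)) \to (q2 \leftrightarrow \lnot q2)) \lor (\lnot q2 \to \lnot q2))  //  \lnot q2, \lnot (((q1 \land (\lnot q2 \lor q3)) \to (q2 \leftrightarrow \lnot q2)) \lor (\lnot q2 \to \lnot q2)).
  branch 1 (add q2, (((q1 \land (\lnot q2 \lor q3)) \to (q2 \leftrightarrow \lnot q2)) \lor (\lnot q2 \to \lnot q2))):
    (q3 \leftrightarrow \lnot q2): β-rule — branch into q3, \lnot q2  //  \lnot q3, \lnot \lnot q2.
      branch 1.1 (add q3, \lnot q2):
        × closes — contains both q2 and \lnot q2.
      branch 1.2 (add \lnot q3, \lnot \lnot q2):
        (((q1 \land (\lnot q2 \lor q3)) \to (q2 \leftrightarrow \lnot q2)) \lor (\lnot q2 \to \lnot q2)): β-rule — branch into ((q1 \land (\lnot q2 \lor q3)) \to (q2 \leftrightarrow \lnot q2))  //  (\lnot q2 \to \lnot q2).
          branch 1.2.1 (add ((q1 \land (\lnot q2 \lor q3)) \to (q2 \leftrightarrow \lnot q2))):
            ((q1 \land (\lnot q2 \lor q3)) \to (q2 \leftrightarrow \lnot q2)): β-rule — branch into \lnot (q1 \land (\lnot q2 \lor q3))  //  (q2 \leftrightarrow \lnot q2).
              branch 1.2.1.1 (add \lnot (q1 \land (\lnot q2 \lor q3))):
                \lnot (q1 \land (\lnot q2 \lor q3)): β-rule — branch into \lnot q1  //  \lnot (\lnot q2 \lor q3).
                  branch 1.2.1.1.1 (add \lnot q1):
                    ○ open, literals {q1=F, q2=T, q3=F}.
                  branch 1.2.1.1.2 (add \lnot (\lnot q2 \lor q3)):
                    \lnot (\lnot q2 \lor q3): α-rule — add \lnot \lnot q2, \lnot q3.
                    ○ open, literals {q2=T, q3=F}.
              branch 1.2.1.2 (add (q2 \leftrightarrow \lnot q2)):
                (q2 \leftrightarrow \lnot q2): β-rule — branch into q2, \lnot q2  //  \lnot q2, \lnot \lnot q2.
                  branch 1.2.1.2.1 (add q2, \lnot q2):
                    × closes — contains both q2 and \lnot q2.
                  branch 1.2.1.2.2 (add \lnot q2, \lnot \lnot q2):
                    × closes — contains both q2 and \lnot q2.
          branch 1.2.2 (add (\lnot q2 \to \lnot q2)):
            (\lnot q2 \to \lnot q2): β-rule — branch into \lnot \lnot q2  //  \lnot q2.
              branch 1.2.2.1 (add \lnot \lnot q2):
                ○ open, literals {q2=T, q3=F}.
              branch 1.2.2.2 (add \lnot q2):
                × closes — contains both q2 and \lnot q2.
  branch 2 (add \lnot q2, \lnot (((q1 \land (\lnot q2 \lor q3)) \to (q2 \leftrightarrow \lnot q2)) \lor (\lnot q2 \to \lnot q2))):
    \lnot (((q1 \land (\lnot q2 \lor q3)) \to (q2 \leftrightarrow \lnot q2)) \lor (\lnot q2 \to \lnot q2)): α-rule — add \lnot ((q1 \land (\lnot q2 \lor q3)) \to (q2 \leftrightarrow \lnot q2)), \lnot (\lnot q2 \to \lnot q2).
    \lnot ((q1 \land (\lnot q2 \lor q3)) \to (q2 \leftrightarrow \lnot q2)): α-rule — add (q1 \land (\lnot q2 \lor q3)), \lnot (q2 \leftrightarrow \lnot q2).
    \lnot (\lnot q2 \to \lnot q2): α-rule — add \lnot q2, \lnot \lnot q2.
    × closes — contains both q2 and \lnot q2.
5 branches closed, 3 open.
Each open branch fixes some atoms; the unmentioned ones are free. Counting distinct full assignments: branch {q1=F, q2=T, q3=F} (none free) contributes 1 new; branch {q2=T, q3=F} (q1) contributes 1 new; branch {q2=T, q3=F} (q1) contributes 0 new. Total: 2.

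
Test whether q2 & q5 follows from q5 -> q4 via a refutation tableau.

No

Initial set: {(q5 -> q4); ~(q2 & q5)}.
(q5 -> q4): β-rule — branch into ~q5  //  q4.
  branch 1 (add ~q5):
    ~(q2 & q5): β-rule — branch into ~q2  //  ~q5.
      branch 1.1 (add ~q2):
        ○ open, literals {q2=0, q5=0}.
      branch 1.2 (add ~q5):
        ○ open, literals {q5=0}.
  branch 2 (add q4):
    ~(q2 & q5): β-rule — branch into ~q2  //  ~q5.
      branch 2.1 (add ~q2):
        ○ open, literals {q2=0, q4=1}.
      branch 2.2 (add ~q5):
        ○ open, literals {q4=1, q5=0}.
0 branches closed, 4 open.
An open branch gives a countermodel: q2=0, q5=0 (unmentioned atoms arbitrary); the premises hold there but the conclusion fails.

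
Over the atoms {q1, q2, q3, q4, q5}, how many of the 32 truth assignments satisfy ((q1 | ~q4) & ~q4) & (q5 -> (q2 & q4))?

Initial set: {(((q1 | ~q4) & ~q4) & (q5 -> (q2 & q4)))}.
(((q1 | ~q4) & ~q4) & (q5 -> (q2 & q4))): α-rule — add ((q1 | ~q4) & ~q4), (q5 -> (q2 & q4)).
((q1 | ~q4) & ~q4): α-rule — add (q1 | ~q4), ~q4.
(q5 -> (q2 & q4)): β-rule — branch into ~q5  //  (q2 & q4).
  branch 1 (add ~q5):
    (q1 | ~q4): β-rule — branch into q1  //  ~q4.
      branch 1.1 (add q1):
        ○ open, literals {q1=true, q4=false, q5=false}.
      branch 1.2 (add ~q4):
        ○ open, literals {q4=false, q5=false}.
  branch 2 (add (q2 & q4)):
    (q2 & q4): α-rule — add q2, q4.
    × closes — contains both q4 and ~q4.
1 branch closed, 2 open.
Each open branch fixes some atoms; the unmentioned ones are free. Counting distinct full assignments: branch {q1=true, q4=false, q5=false} (q2, q3) contributes 4 new; branch {q4=false, q5=false} (q1, q2, q3) contributes 4 new. Total: 8.

8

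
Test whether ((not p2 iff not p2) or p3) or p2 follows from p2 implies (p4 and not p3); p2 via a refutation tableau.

Initial set: {(p2 implies (p4 and not p3)); p2; not (((not p2 iff not p2) or p3) or p2)}.
not (((not p2 iff not p2) or p3) or p2): α-rule — add not ((not p2 iff not p2) or p3), not p2.
× closes — contains both p2 and not p2.
All 1 branch closes.
Every branch closed, so the premises entail the conclusion.

Yes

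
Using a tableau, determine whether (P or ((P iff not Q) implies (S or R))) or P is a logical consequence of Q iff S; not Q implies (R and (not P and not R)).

Yes

Initial set: {(Q iff S); (not Q implies (R and (not P and not R))); not ((P or ((P iff not Q) implies (S or R))) or P)}.
not ((P or ((P iff not Q) implies (S or R))) or P): α-rule — add not (P or ((P iff not Q) implies (S or R))), not P.
not (P or ((P iff not Q) implies (S or R))): α-rule — add not P, not ((P iff not Q) implies (S or R)).
not ((P iff not Q) implies (S or R)): α-rule — add (P iff not Q), not (S or R).
not (S or R): α-rule — add not S, not R.
(Q iff S): β-rule — branch into Q, S  //  not Q, not S.
  branch 1 (add Q, S):
    × closes — contains both S and not S.
  branch 2 (add not Q, not S):
    (not Q implies (R and (not P and not R))): β-rule — branch into not not Q  //  (R and (not P and not R)).
      branch 2.1 (add not not Q):
        × closes — contains both Q and not Q.
      branch 2.2 (add (R and (not P and not R))):
        (R and (not P and not R)): α-rule — add R, (not P and not R).
        × closes — contains both R and not R.
All 3 branches close.
Every branch closed, so the premises entail the conclusion.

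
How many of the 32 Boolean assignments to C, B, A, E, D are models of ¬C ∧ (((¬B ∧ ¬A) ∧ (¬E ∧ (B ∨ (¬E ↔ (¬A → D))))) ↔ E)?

Initial set: {T (¬C ∧ (((¬B ∧ ¬A) ∧ (¬E ∧ (B ∨ (¬E ↔ (¬A → D))))) ↔ E))}.
T (¬C ∧ (((¬B ∧ ¬A) ∧ (¬E ∧ (B ∨ (¬E ↔ (¬A → D))))) ↔ E)): α-rule — add T ¬C, T (((¬B ∧ ¬A) ∧ (¬E ∧ (B ∨ (¬E ↔ (¬A → D))))) ↔ E).
T (((¬B ∧ ¬A) ∧ (¬E ∧ (B ∨ (¬E ↔ (¬A → D))))) ↔ E): β-rule — branch into T ((¬B ∧ ¬A) ∧ (¬E ∧ (B ∨ (¬E ↔ (¬A → D))))), T E  //  F ((¬B ∧ ¬A) ∧ (¬E ∧ (B ∨ (¬E ↔ (¬A → D))))), F E.
  branch 1 (add T ((¬B ∧ ¬A) ∧ (¬E ∧ (B ∨ (¬E ↔ (¬A → D))))), T E):
    T ((¬B ∧ ¬A) ∧ (¬E ∧ (B ∨ (¬E ↔ (¬A → D))))): α-rule — add T (¬B ∧ ¬A), T (¬E ∧ (B ∨ (¬E ↔ (¬A → D)))).
    T (¬B ∧ ¬A): α-rule — add T ¬B, T ¬A.
    T (¬E ∧ (B ∨ (¬E ↔ (¬A → D)))): α-rule — add T ¬E, T (B ∨ (¬E ↔ (¬A → D))).
    × closes — contains both E and ¬E.
  branch 2 (add F ((¬B ∧ ¬A) ∧ (¬E ∧ (B ∨ (¬E ↔ (¬A → D))))), F E):
    F ((¬B ∧ ¬A) ∧ (¬E ∧ (B ∨ (¬E ↔ (¬A → D))))): β-rule — branch into F (¬B ∧ ¬A)  //  F (¬E ∧ (B ∨ (¬E ↔ (¬A → D)))).
      branch 2.1 (add F (¬B ∧ ¬A)):
        F (¬B ∧ ¬A): β-rule — branch into F ¬B  //  F ¬A.
          branch 2.1.1 (add F ¬B):
            ○ open, literals {B=T, C=F, E=F}.
          branch 2.1.2 (add F ¬A):
            ○ open, literals {A=T, C=F, E=F}.
      branch 2.2 (add F (¬E ∧ (B ∨ (¬E ↔ (¬A → D))))):
        F (¬E ∧ (B ∨ (¬E ↔ (¬A → D)))): β-rule — branch into F ¬E  //  F (B ∨ (¬E ↔ (¬A → D))).
          branch 2.2.1 (add F ¬E):
            × closes — contains both E and ¬E.
          branch 2.2.2 (add F (B ∨ (¬E ↔ (¬A → D)))):
            F (B ∨ (¬E ↔ (¬A → D))): α-rule — add F B, F (¬E ↔ (¬A → D)).
            F (¬E ↔ (¬A → D)): β-rule — branch into T ¬E, F (¬A → D)  //  F ¬E, T (¬A → D).
              branch 2.2.2.1 (add T ¬E, F (¬A → D)):
                F (¬A → D): α-rule — add T ¬A, F D.
                ○ open, literals {A=F, B=F, C=F, D=F, E=F}.
              branch 2.2.2.2 (add F ¬E, T (¬A → D)):
                × closes — contains both E and ¬E.
3 branches closed, 3 open.
Each open branch fixes some atoms; the unmentioned ones are free. Counting distinct full assignments: branch {B=T, C=F, E=F} (A, D) contributes 4 new; branch {A=T, C=F, E=F} (B, D) contributes 2 new; branch {A=F, B=F, C=F, D=F, E=F} (none free) contributes 1 new. Total: 7.

7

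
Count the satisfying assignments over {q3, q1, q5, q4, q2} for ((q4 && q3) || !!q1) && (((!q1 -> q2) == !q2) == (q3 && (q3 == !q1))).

Initial set: {(((q4 && q3) || !!q1) && (((!q1 -> q2) == !q2) == (q3 && (q3 == !q1))))}.
(((q4 && q3) || !!q1) && (((!q1 -> q2) == !q2) == (q3 && (q3 == !q1)))): α-rule — add ((q4 && q3) || !!q1), (((!q1 -> q2) == !q2) == (q3 && (q3 == !q1))).
((q4 && q3) || !!q1): β-rule — branch into (q4 && q3)  //  !!q1.
  branch 1 (add (q4 && q3)):
    (q4 && q3): α-rule — add q4, q3.
    (((!q1 -> q2) == !q2) == (q3 && (q3 == !q1))): β-rule — branch into ((!q1 -> q2) == !q2), (q3 && (q3 == !q1))  //  !((!q1 -> q2) == !q2), !(q3 && (q3 == !q1)).
      branch 1.1 (add ((!q1 -> q2) == !q2), (q3 && (q3 == !q1))):
        (q3 && (q3 == !q1)): α-rule — add q3, (q3 == !q1).
        ((!q1 -> q2) == !q2): β-rule — branch into (!q1 -> q2), !q2  //  !(!q1 -> q2), !!q2.
          branch 1.1.1 (add (!q1 -> q2), !q2):
            (q3 == !q1): β-rule — branch into q3, !q1  //  !q3, !!q1.
              branch 1.1.1.1 (add q3, !q1):
                (!q1 -> q2): β-rule — branch into !!q1  //  q2.
                  branch 1.1.1.1.1 (add !!q1):
                    × closes — contains both q1 and !q1.
                  branch 1.1.1.1.2 (add q2):
                    × closes — contains both q2 and !q2.
              branch 1.1.1.2 (add !q3, !!q1):
                × closes — contains both q3 and !q3.
          branch 1.1.2 (add !(!q1 -> q2), !!q2):
            !(!q1 -> q2): α-rule — add !q1, !q2.
            × closes — contains both q2 and !q2.
      branch 1.2 (add !((!q1 -> q2) == !q2), !(q3 && (q3 == !q1))):
        !((!q1 -> q2) == !q2): β-rule — branch into (!q1 -> q2), !!q2  //  !(!q1 -> q2), !q2.
          branch 1.2.1 (add (!q1 -> q2), !!q2):
            !(q3 && (q3 == !q1)): β-rule — branch into !q3  //  !(q3 == !q1).
              branch 1.2.1.1 (add !q3):
                × closes — contains both q3 and !q3.
              branch 1.2.1.2 (add !(q3 == !q1)):
                (!q1 -> q2): β-rule — branch into !!q1  //  q2.
                  branch 1.2.1.2.1 (add !!q1):
                    !(q3 == !q1): β-rule — branch into q3, !!q1  //  !q3, !q1.
                      branch 1.2.1.2.1.1 (add q3, !!q1):
                        ○ open, literals {q1=1, q2=1, q3=1, q4=1}.
                      branch 1.2.1.2.1.2 (add !q3, !q1):
                        × closes — contains both q3 and !q3.
                  branch 1.2.1.2.2 (add q2):
                    !(q3 == !q1): β-rule — branch into q3, !!q1  //  !q3, !q1.
                      branch 1.2.1.2.2.1 (add q3, !!q1):
                        ○ open, literals {q1=1, q2=1, q3=1, q4=1}.
                      branch 1.2.1.2.2.2 (add !q3, !q1):
                        × closes — contains both q3 and !q3.
          branch 1.2.2 (add !(!q1 -> q2), !q2):
            !(!q1 -> q2): α-rule — add !q1, !q2.
            !(q3 && (q3 == !q1)): β-rule — branch into !q3  //  !(q3 == !q1).
              branch 1.2.2.1 (add !q3):
                × closes — contains both q3 and !q3.
              branch 1.2.2.2 (add !(q3 == !q1)):
                !(q3 == !q1): β-rule — branch into q3, !!q1  //  !q3, !q1.
                  branch 1.2.2.2.1 (add q3, !!q1):
                    × closes — contains both q1 and !q1.
                  branch 1.2.2.2.2 (add !q3, !q1):
                    × closes — contains both q3 and !q3.
  branch 2 (add !!q1):
    !!q1: drop double negation, giving q1.
    (((!q1 -> q2) == !q2) == (q3 && (q3 == !q1))): β-rule — branch into ((!q1 -> q2) == !q2), (q3 && (q3 == !q1))  //  !((!q1 -> q2) == !q2), !(q3 && (q3 == !q1)).
      branch 2.1 (add ((!q1 -> q2) == !q2), (q3 && (q3 == !q1))):
        (q3 && (q3 == !q1)): α-rule — add q3, (q3 == !q1).
        ((!q1 -> q2) == !q2): β-rule — branch into (!q1 -> q2), !q2  //  !(!q1 -> q2), !!q2.
          branch 2.1.1 (add (!q1 -> q2), !q2):
            (q3 == !q1): β-rule — branch into q3, !q1  //  !q3, !!q1.
              branch 2.1.1.1 (add q3, !q1):
                × closes — contains both q1 and !q1.
              branch 2.1.1.2 (add !q3, !!q1):
                × closes — contains both q3 and !q3.
          branch 2.1.2 (add !(!q1 -> q2), !!q2):
            !(!q1 -> q2): α-rule — add !q1, !q2.
            × closes — contains both q1 and !q1.
      branch 2.2 (add !((!q1 -> q2) == !q2), !(q3 && (q3 == !q1))):
        !((!q1 -> q2) == !q2): β-rule — branch into (!q1 -> q2), !!q2  //  !(!q1 -> q2), !q2.
          branch 2.2.1 (add (!q1 -> q2), !!q2):
            !(q3 && (q3 == !q1)): β-rule — branch into !q3  //  !(q3 == !q1).
              branch 2.2.1.1 (add !q3):
                (!q1 -> q2): β-rule — branch into !!q1  //  q2.
                  branch 2.2.1.1.1 (add !!q1):
                    ○ open, literals {q1=1, q2=1, q3=0}.
                  branch 2.2.1.1.2 (add q2):
                    ○ open, literals {q1=1, q2=1, q3=0}.
              branch 2.2.1.2 (add !(q3 == !q1)):
                (!q1 -> q2): β-rule — branch into !!q1  //  q2.
                  branch 2.2.1.2.1 (add !!q1):
                    !(q3 == !q1): β-rule — branch into q3, !!q1  //  !q3, !q1.
                      branch 2.2.1.2.1.1 (add q3, !!q1):
                        ○ open, literals {q1=1, q2=1, q3=1}.
                      branch 2.2.1.2.1.2 (add !q3, !q1):
                        × closes — contains both q1 and !q1.
                  branch 2.2.1.2.2 (add q2):
                    !(q3 == !q1): β-rule — branch into q3, !!q1  //  !q3, !q1.
                      branch 2.2.1.2.2.1 (add q3, !!q1):
                        ○ open, literals {q1=1, q2=1, q3=1}.
                      branch 2.2.1.2.2.2 (add !q3, !q1):
                        × closes — contains both q1 and !q1.
          branch 2.2.2 (add !(!q1 -> q2), !q2):
            !(!q1 -> q2): α-rule — add !q1, !q2.
            × closes — contains both q1 and !q1.
16 branches closed, 6 open.
Each open branch fixes some atoms; the unmentioned ones are free. Counting distinct full assignments: branch {q1=1, q2=1, q3=1, q4=1} (q5) contributes 2 new; branch {q1=1, q2=1, q3=1, q4=1} (q5) contributes 0 new; branch {q1=1, q2=1, q3=0} (q5, q4) contributes 4 new; branch {q1=1, q2=1, q3=0} (q5, q4) contributes 0 new; branch {q1=1, q2=1, q3=1} (q5, q4) contributes 2 new; branch {q1=1, q2=1, q3=1} (q5, q4) contributes 0 new. Total: 8.

8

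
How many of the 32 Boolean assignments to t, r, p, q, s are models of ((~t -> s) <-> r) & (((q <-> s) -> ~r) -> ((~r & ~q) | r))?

14

Initial set: {(((~t -> s) <-> r) & (((q <-> s) -> ~r) -> ((~r & ~q) | r)))}.
(((~t -> s) <-> r) & (((q <-> s) -> ~r) -> ((~r & ~q) | r))): α-rule — add ((~t -> s) <-> r), (((q <-> s) -> ~r) -> ((~r & ~q) | r)).
((~t -> s) <-> r): β-rule — branch into (~t -> s), r  //  ~(~t -> s), ~r.
  branch 1 (add (~t -> s), r):
    (((q <-> s) -> ~r) -> ((~r & ~q) | r)): β-rule — branch into ~((q <-> s) -> ~r)  //  ((~r & ~q) | r).
      branch 1.1 (add ~((q <-> s) -> ~r)):
        ~((q <-> s) -> ~r): α-rule — add (q <-> s), ~~r.
        (~t -> s): β-rule — branch into ~~t  //  s.
          branch 1.1.1 (add ~~t):
            (q <-> s): β-rule — branch into q, s  //  ~q, ~s.
              branch 1.1.1.1 (add q, s):
                ○ open, literals {q=1, r=1, s=1, t=1}.
              branch 1.1.1.2 (add ~q, ~s):
                ○ open, literals {q=0, r=1, s=0, t=1}.
          branch 1.1.2 (add s):
            (q <-> s): β-rule — branch into q, s  //  ~q, ~s.
              branch 1.1.2.1 (add q, s):
                ○ open, literals {q=1, r=1, s=1}.
              branch 1.1.2.2 (add ~q, ~s):
                × closes — contains both s and ~s.
      branch 1.2 (add ((~r & ~q) | r)):
        (~t -> s): β-rule — branch into ~~t  //  s.
          branch 1.2.1 (add ~~t):
            ((~r & ~q) | r): β-rule — branch into (~r & ~q)  //  r.
              branch 1.2.1.1 (add (~r & ~q)):
                (~r & ~q): α-rule — add ~r, ~q.
                × closes — contains both r and ~r.
              branch 1.2.1.2 (add r):
                ○ open, literals {r=1, t=1}.
          branch 1.2.2 (add s):
            ((~r & ~q) | r): β-rule — branch into (~r & ~q)  //  r.
              branch 1.2.2.1 (add (~r & ~q)):
                (~r & ~q): α-rule — add ~r, ~q.
                × closes — contains both r and ~r.
              branch 1.2.2.2 (add r):
                ○ open, literals {r=1, s=1}.
  branch 2 (add ~(~t -> s), ~r):
    ~(~t -> s): α-rule — add ~t, ~s.
    (((q <-> s) -> ~r) -> ((~r & ~q) | r)): β-rule — branch into ~((q <-> s) -> ~r)  //  ((~r & ~q) | r).
      branch 2.1 (add ~((q <-> s) -> ~r)):
        ~((q <-> s) -> ~r): α-rule — add (q <-> s), ~~r.
        × closes — contains both r and ~r.
      branch 2.2 (add ((~r & ~q) | r)):
        ((~r & ~q) | r): β-rule — branch into (~r & ~q)  //  r.
          branch 2.2.1 (add (~r & ~q)):
            (~r & ~q): α-rule — add ~r, ~q.
            ○ open, literals {q=0, r=0, s=0, t=0}.
          branch 2.2.2 (add r):
            × closes — contains both r and ~r.
5 branches closed, 6 open.
Each open branch fixes some atoms; the unmentioned ones are free. Counting distinct full assignments: branch {q=1, r=1, s=1, t=1} (p) contributes 2 new; branch {q=0, r=1, s=0, t=1} (p) contributes 2 new; branch {q=1, r=1, s=1} (t, p) contributes 2 new; branch {r=1, t=1} (p, q, s) contributes 4 new; branch {r=1, s=1} (t, p, q) contributes 2 new; branch {q=0, r=0, s=0, t=0} (p) contributes 2 new. Total: 14.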